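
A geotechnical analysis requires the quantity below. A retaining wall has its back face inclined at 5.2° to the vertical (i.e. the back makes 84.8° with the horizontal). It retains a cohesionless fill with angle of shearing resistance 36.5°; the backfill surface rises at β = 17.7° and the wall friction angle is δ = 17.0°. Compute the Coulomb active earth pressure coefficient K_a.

0.337

K_a = sin²(α+φ) / [sin²α · sin(α−δ) · (1 + √{sin(φ+δ)sin(φ−β) / (sin(α−δ)sin(α+β))})²].
With α = 84.8°, φ = 36.5°, δ = 17.0°, β = 17.7°: K_a = 0.3373.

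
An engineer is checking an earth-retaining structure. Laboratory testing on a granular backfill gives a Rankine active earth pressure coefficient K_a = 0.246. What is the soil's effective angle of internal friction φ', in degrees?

K_a = tan²(45° − φ/2) ⇒ 45° − φ/2 = arctan(√0.246) = 26.38°.
φ = 2(45° − 26.38°) = 37.24°.

37.2°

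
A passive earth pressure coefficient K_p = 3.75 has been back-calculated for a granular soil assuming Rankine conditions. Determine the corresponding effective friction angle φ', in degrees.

35.4°

K_p = (1+sin φ)/(1−sin φ) ⇒ sin φ = (K_p − 1)/(K_p + 1) = 0.5789.
φ = arcsin(0.5789) = 35.38°.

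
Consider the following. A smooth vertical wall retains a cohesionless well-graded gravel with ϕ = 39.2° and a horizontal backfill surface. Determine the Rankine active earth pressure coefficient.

0.225

K_a = tan²(45° − φ/2) = tan²(25.40°) = 0.2255.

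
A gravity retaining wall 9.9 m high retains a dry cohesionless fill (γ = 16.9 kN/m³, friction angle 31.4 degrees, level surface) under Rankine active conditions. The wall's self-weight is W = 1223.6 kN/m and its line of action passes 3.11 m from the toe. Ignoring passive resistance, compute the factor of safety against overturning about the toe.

K_a = tan²(45° − 31.4°/2) = 0.3149.
P_a = ½K_aγH² = 0.5×0.3149×16.9×9.9² = 260.8 kN/m, acting at H/3 = 3.300 m above the base.
Overturning moment M_o = P_a × H/3 = 260.8 × 3.300 = 860.7.
Resisting moment M_r = W × 3.11 = 1223.6 × 3.11 = 3805.
FS_overturning = M_r/M_o = 3805/860.7 = 4.421.

4.42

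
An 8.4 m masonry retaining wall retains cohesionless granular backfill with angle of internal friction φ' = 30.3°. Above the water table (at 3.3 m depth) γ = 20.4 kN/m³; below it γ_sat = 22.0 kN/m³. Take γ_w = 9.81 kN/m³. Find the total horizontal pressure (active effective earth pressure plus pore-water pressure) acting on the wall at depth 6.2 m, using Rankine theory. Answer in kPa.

K_a = (1 − sin φ)/(1 + sin φ) = 0.3293.
γ' = 22.0 − 9.81 = 12.19 kN/m³.
Effective vertical stress at 6.2 m: σ'_v = 20.4×3.3 + 12.19×2.90 = 102.7 kPa.
σ'_h = K_a σ'_v = 0.3293 × 102.7 = 33.81 kPa; u = γ_w × 2.90 = 28.45 kPa.
Total σ_h = 33.81 + 28.45 = 62.26 kPa.

62.3 kPa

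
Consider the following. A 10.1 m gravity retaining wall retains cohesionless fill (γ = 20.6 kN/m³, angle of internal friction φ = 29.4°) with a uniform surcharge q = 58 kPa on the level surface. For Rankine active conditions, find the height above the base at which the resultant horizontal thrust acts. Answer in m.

3.97 m

K_a = 0.3415.
Triangular part P₁ = ½K_aγH² = 358.8 at H/3 = 3.367 m; rectangular part P₂ = K_a q H = 200.0 at H/2 = 5.050 m.
ȳ = (P₁·3.367 + P₂·5.050)/(P₁+P₂) = 3.969 m.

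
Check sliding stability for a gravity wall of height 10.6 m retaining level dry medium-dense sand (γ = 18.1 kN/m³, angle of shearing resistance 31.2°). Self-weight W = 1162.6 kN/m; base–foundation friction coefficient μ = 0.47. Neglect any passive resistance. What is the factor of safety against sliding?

K_a = tan²(45° − 31.2°/2) = 0.3175.
P_a = ½K_aγH² = 0.5×0.3175×18.1×10.6² = 322.9 kN/m, acting at H/3 = 3.533 m above the base.
FS_sliding = μW / P_a = 0.47×1162.6 / 322.9 = 1.692.

1.69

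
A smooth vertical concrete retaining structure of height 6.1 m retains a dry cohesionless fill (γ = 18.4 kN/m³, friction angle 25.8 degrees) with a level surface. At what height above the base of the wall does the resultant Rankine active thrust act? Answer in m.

2.03 m

K_a = 0.3935.
The pressure distribution is triangular, so the resultant acts at H/3 above the base = 6.1/3 = 2.033 m.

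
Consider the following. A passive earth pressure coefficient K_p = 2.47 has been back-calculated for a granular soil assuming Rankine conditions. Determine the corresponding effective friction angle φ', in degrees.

25.1°

K_p = (1+sin φ)/(1−sin φ) ⇒ sin φ = (K_p − 1)/(K_p + 1) = 0.4236.
φ = arcsin(0.4236) = 25.06°.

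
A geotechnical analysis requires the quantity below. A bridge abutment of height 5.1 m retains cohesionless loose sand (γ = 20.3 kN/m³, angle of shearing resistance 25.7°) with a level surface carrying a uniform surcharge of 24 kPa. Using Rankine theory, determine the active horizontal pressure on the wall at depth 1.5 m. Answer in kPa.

K_a = (1 − sin φ)/(1 + sin φ) = 0.3950.
σ_v = γz + q = 20.3 × 1.5 + 24 = 54.45 kPa.
σ_h = K_a σ_v = 0.3950 × 54.45 = 21.51 kPa.

21.5 kPa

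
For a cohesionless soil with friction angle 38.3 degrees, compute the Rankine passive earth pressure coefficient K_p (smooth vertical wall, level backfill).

4.26

K_p = (1 + sin φ)/(1 − sin φ) = tan²(45° + 38.3°/2) = 4.260.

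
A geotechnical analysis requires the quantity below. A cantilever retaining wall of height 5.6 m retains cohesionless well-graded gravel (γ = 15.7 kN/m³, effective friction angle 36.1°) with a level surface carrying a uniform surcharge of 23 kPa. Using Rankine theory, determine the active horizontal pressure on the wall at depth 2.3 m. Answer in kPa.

K_a = (1 − sin φ)/(1 + sin φ) = 0.2585.
σ_v = γz + q = 15.7 × 2.3 + 23 = 59.11 kPa.
σ_h = K_a σ_v = 0.2585 × 59.11 = 15.28 kPa.

15.3 kPa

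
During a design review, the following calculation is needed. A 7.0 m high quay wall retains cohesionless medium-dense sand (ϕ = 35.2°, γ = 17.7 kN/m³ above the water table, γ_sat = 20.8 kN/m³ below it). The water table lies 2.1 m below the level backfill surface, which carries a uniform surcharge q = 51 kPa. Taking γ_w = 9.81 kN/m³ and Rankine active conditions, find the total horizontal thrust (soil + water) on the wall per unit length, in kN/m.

309 kN/m

K_a = tan²(45° − φ/2) = 0.2687.
γ' = 20.8 − 9.81 = 10.99 kN/m³. h₂ = H − d_w = 4.9 m.
σ'_h: at surface K_a·q = 13.70; at WT K_a(q+γd_w) = 23.69; at base K_a(q+γd_w+γ'h₂) = 38.16 kPa.
P₁ = ½(13.70+23.69)×2.1 = 39.26; P₂ = ½(23.69+38.16)×4.9 = 151.5; P_w = ½γ_w h₂² = 117.8.
Total = 39.26+151.5+117.8 = 308.6 kN/m.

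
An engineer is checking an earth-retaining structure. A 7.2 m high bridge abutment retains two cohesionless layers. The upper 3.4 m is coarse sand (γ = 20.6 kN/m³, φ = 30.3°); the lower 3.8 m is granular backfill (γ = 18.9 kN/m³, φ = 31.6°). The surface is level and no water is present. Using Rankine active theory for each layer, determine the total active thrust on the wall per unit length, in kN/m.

K_a1 = tan²(45°−30.3°/2) = 0.3293; K_a2 = tan²(45°−31.6°/2) = 0.3123.
Layer 1: σ at base = K_a1 γ₁ h₁ = 23.07 kPa; P₁ = ½×23.07×3.4 = 39.21.
Layer 2: σ_v at top = γ₁h₁ = 70.04; σ_h top = K_a2×70.04 = 21.88; σ_h base = K_a2×(70.04+18.9×3.8) = 44.31.
P₂ = ½(21.88+44.31)×3.8 = 125.8. Total P_a = 39.21+125.8 = 165.0 kN/m.

165 kN/m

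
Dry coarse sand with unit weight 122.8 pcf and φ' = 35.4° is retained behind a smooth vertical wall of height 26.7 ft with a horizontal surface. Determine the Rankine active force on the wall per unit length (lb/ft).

11700 lb/ft

K_a = tan²(45° − φ/2) = 0.2664.
P_a = ½ K_a γ H² = 0.5 × 0.2664 × 122.8 × 26.7² = 11660 lb/ft.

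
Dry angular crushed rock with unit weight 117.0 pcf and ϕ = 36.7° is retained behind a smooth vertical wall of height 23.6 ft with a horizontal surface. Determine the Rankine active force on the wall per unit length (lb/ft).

K_a = tan²(45° − φ/2) = 0.2519.
P_a = ½ K_a γ H² = 0.5 × 0.2519 × 117.0 × 23.6² = 8206 lb/ft.

8210 lb/ft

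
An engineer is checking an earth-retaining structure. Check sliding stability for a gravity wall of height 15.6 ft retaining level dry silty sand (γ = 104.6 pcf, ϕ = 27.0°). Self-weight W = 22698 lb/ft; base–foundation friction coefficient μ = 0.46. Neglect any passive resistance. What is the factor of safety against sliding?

K_a = tan²(45° − 27.0°/2) = 0.3755.
P_a = ½K_aγH² = 0.5×0.3755×104.6×15.6² = 4780 lb/ft, acting at H/3 = 5.200 ft above the base.
FS_sliding = μW / P_a = 0.46×22698 / 4780 = 2.185.

2.18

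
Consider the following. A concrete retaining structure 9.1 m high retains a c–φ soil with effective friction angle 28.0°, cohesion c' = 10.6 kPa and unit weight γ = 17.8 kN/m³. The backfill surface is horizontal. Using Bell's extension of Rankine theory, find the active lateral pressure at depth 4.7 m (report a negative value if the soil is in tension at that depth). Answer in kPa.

K_a = (1 − sin φ)/(1 + sin φ) = 0.3610.
σ_a = K_a γ z − 2c√K_a = 0.3610×17.8×4.7 − 2×10.6×0.6009 = 17.47 kPa.

17.5 kPa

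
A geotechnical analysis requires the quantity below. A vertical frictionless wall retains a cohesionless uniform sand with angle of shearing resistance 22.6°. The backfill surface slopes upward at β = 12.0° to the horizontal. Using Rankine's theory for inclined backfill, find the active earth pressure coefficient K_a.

0.492

K_a = cos β · (cos β − √(cos²β − cos²φ)) / (cos β + √(cos²β − cos²φ)).
cos β = 0.9781, cos φ = 0.9232, √(cos²β − cos²φ) = 0.3232.
K_a = 0.9781 × (0.9781 − 0.3232)/(0.9781 + 0.3232) = 0.4923.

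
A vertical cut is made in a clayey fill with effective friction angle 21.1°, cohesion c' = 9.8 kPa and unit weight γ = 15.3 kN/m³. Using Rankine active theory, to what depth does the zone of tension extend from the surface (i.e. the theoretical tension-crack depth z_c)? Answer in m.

K_a = tan²(45° − 21.1°/2) = 0.4706; √K_a = 0.6860.
The active pressure is zero where K_a γ z = 2c√K_a, so z_c = 2c/(γ√K_a) = 2×9.8/(15.3×0.6860) = 1.867 m.

1.87 m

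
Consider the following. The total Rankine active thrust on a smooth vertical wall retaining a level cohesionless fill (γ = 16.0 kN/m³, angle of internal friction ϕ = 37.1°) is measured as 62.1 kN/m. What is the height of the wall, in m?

5.60 m

K_a = 0.2475. P_a = ½ K_a γ H² ⇒ H = √(2P_a/(K_a γ)).
H = √(2×62.1/(0.2475×16.0)) = 5.600 m.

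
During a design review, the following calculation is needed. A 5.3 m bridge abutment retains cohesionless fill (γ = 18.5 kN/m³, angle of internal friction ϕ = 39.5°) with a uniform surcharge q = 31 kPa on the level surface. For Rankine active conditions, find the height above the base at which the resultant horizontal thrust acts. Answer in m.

2.11 m

K_a = 0.2224.
Triangular part P₁ = ½K_aγH² = 57.80 at H/3 = 1.767 m; rectangular part P₂ = K_a q H = 36.55 at H/2 = 2.650 m.
ȳ = (P₁·1.767 + P₂·2.650)/(P₁+P₂) = 2.109 m.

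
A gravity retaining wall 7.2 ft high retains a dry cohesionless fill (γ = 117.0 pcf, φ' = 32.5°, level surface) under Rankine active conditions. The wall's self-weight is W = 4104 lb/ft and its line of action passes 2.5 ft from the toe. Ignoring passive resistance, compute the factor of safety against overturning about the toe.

K_a = tan²(45° − 32.5°/2) = 0.3010.
P_a = ½K_aγH² = 0.5×0.3010×117.0×7.2² = 912.8 lb/ft, acting at H/3 = 2.400 ft above the base.
Overturning moment M_o = P_a × H/3 = 912.8 × 2.400 = 2191.
Resisting moment M_r = W × 2.5 = 4104 × 2.5 = 10260.
FS_overturning = M_r/M_o = 10260/2191 = 4.684.

4.68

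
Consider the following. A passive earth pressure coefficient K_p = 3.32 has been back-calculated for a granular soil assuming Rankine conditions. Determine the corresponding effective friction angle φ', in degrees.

K_p = (1+sin φ)/(1−sin φ) ⇒ sin φ = (K_p − 1)/(K_p + 1) = 0.5370.
φ = arcsin(0.5370) = 32.48°.

32.5°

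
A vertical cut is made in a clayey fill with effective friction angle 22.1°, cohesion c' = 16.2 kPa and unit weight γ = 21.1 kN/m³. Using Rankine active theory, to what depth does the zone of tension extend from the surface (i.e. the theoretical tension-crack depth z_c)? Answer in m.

2.28 m

K_a = tan²(45° − 22.1°/2) = 0.4533; √K_a = 0.6732.
The active pressure is zero where K_a γ z = 2c√K_a, so z_c = 2c/(γ√K_a) = 2×16.2/(21.1×0.6732) = 2.281 m.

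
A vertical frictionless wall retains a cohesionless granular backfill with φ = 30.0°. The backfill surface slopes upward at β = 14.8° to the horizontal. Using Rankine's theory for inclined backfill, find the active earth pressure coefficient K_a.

0.372

K_a = cos β · (cos β − √(cos²β − cos²φ)) / (cos β + √(cos²β − cos²φ)).
cos β = 0.9668, cos φ = 0.8660, √(cos²β − cos²φ) = 0.4298.
K_a = 0.9668 × (0.9668 − 0.4298)/(0.9668 + 0.4298) = 0.3717.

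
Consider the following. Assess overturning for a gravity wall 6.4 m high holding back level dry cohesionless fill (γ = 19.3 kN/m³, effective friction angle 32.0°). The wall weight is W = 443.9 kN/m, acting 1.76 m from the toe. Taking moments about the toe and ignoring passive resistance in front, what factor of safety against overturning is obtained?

K_a = tan²(45° − 32.0°/2) = 0.3073.
P_a = ½K_aγH² = 0.5×0.3073×19.3×6.4² = 121.4 kN/m, acting at H/3 = 2.133 m above the base.
Overturning moment M_o = P_a × H/3 = 121.4 × 2.133 = 259.1.
Resisting moment M_r = W × 1.76 = 443.9 × 1.76 = 781.3.
FS_overturning = M_r/M_o = 781.3/259.1 = 3.015.

3.02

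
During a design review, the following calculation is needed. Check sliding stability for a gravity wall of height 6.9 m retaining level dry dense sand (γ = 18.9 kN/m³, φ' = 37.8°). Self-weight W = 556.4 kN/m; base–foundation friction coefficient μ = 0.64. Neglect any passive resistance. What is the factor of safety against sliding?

K_a = tan²(45° − 37.8°/2) = 0.2400.
P_a = ½K_aγH² = 0.5×0.2400×18.9×6.9² = 108.0 kN/m, acting at H/3 = 2.300 m above the base.
FS_sliding = μW / P_a = 0.64×556.4 / 108.0 = 3.298.

3.30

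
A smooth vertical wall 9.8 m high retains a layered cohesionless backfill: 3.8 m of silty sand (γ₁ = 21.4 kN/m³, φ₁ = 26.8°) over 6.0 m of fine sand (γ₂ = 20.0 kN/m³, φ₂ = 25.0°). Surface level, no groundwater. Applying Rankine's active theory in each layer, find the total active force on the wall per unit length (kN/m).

403 kN/m

K_a1 = tan²(45°−26.8°/2) = 0.3785; K_a2 = tan²(45°−25.0°/2) = 0.4059.
Layer 1: σ at base = K_a1 γ₁ h₁ = 30.78 kPa; P₁ = ½×30.78×3.8 = 58.48.
Layer 2: σ_v at top = γ₁h₁ = 81.32; σ_h top = K_a2×81.32 = 33.00; σ_h base = K_a2×(81.32+20.0×6.0) = 81.71.
P₂ = ½(33.00+81.71)×6.0 = 344.1. Total P_a = 58.48+344.1 = 402.6 kN/m.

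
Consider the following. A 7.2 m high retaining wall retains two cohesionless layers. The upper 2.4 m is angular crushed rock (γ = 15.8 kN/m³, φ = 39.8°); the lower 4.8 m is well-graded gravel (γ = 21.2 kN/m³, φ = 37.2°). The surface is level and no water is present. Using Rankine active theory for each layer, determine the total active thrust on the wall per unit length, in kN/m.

115 kN/m

K_a1 = tan²(45°−39.8°/2) = 0.2194; K_a2 = tan²(45°−37.2°/2) = 0.2464.
Layer 1: σ at base = K_a1 γ₁ h₁ = 8.321 kPa; P₁ = ½×8.321×2.4 = 9.985.
Layer 2: σ_v at top = γ₁h₁ = 37.92; σ_h top = K_a2×37.92 = 9.344; σ_h base = K_a2×(37.92+21.2×4.8) = 34.42.
P₂ = ½(9.344+34.42)×4.8 = 105.0. Total P_a = 9.985+105.0 = 115.0 kN/m.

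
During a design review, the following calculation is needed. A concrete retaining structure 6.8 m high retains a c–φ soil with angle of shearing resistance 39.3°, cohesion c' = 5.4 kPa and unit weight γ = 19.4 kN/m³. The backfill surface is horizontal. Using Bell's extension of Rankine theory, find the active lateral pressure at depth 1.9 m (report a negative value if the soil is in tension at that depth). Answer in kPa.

K_a = (1 − sin φ)/(1 + sin φ) = 0.2245.
σ_a = K_a γ z − 2c√K_a = 0.2245×19.4×1.9 − 2×5.4×0.4738 = 3.157 kPa.

3.16 kPa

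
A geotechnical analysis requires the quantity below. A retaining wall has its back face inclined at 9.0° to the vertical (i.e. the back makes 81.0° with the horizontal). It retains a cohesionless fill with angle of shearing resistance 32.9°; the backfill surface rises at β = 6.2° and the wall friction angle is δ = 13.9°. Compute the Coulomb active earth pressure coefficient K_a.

0.365

K_a = sin²(α+φ) / [sin²α · sin(α−δ) · (1 + √{sin(φ+δ)sin(φ−β) / (sin(α−δ)sin(α+β))})²].
With α = 81.0°, φ = 32.9°, δ = 13.9°, β = 6.2°: K_a = 0.3649.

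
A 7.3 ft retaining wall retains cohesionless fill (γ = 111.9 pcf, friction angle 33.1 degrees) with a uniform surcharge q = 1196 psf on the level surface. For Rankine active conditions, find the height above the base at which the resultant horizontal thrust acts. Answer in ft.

K_a = 0.2936.
Triangular part P₁ = ½K_aγH² = 875.3 at H/3 = 2.433 ft; rectangular part P₂ = K_a q H = 2563 at H/2 = 3.650 ft.
ȳ = (P₁·2.433 + P₂·3.650)/(P₁+P₂) = 3.340 ft.

3.34 ft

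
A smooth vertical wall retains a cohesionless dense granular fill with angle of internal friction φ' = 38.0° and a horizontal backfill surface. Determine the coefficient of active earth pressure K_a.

K_a = tan²(45° − φ/2) = tan²(26.00°) = 0.2379.

0.238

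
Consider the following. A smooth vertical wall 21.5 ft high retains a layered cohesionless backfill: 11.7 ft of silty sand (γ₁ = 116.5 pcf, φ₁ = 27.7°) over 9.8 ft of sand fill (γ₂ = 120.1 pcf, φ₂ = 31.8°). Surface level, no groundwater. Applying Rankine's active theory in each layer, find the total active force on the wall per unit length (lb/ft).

8840 lb/ft

K_a1 = tan²(45°−27.7°/2) = 0.3653; K_a2 = tan²(45°−31.8°/2) = 0.3098.
Layer 1: σ at base = K_a1 γ₁ h₁ = 498.0 psf; P₁ = ½×498.0×11.7 = 2913.
Layer 2: σ_v at top = γ₁h₁ = 1363; σ_h top = K_a2×1363 = 422.3; σ_h base = K_a2×(1363+120.1×9.8) = 786.9.
P₂ = ½(422.3+786.9)×9.8 = 5925. Total P_a = 2913+5925 = 8838 lb/ft.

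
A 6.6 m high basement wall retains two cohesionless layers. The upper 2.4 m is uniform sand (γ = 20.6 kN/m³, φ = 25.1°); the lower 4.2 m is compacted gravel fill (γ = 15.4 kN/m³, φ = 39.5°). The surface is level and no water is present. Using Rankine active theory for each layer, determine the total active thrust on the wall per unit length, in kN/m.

K_a1 = tan²(45°−25.1°/2) = 0.4043; K_a2 = tan²(45°−39.5°/2) = 0.2224.
Layer 1: σ at base = K_a1 γ₁ h₁ = 19.99 kPa; P₁ = ½×19.99×2.4 = 23.99.
Layer 2: σ_v at top = γ₁h₁ = 49.44; σ_h top = K_a2×49.44 = 11.00; σ_h base = K_a2×(49.44+15.4×4.2) = 25.38.
P₂ = ½(11.00+25.38)×4.2 = 76.40. Total P_a = 23.99+76.40 = 100.4 kN/m.

100 kN/m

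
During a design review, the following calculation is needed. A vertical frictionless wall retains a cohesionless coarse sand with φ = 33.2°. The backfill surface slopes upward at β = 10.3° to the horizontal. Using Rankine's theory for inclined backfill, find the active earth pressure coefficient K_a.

0.306

K_a = cos β · (cos β − √(cos²β − cos²φ)) / (cos β + √(cos²β − cos²φ)).
cos β = 0.9839, cos φ = 0.8368, √(cos²β − cos²φ) = 0.5175.
K_a = 0.9839 × (0.9839 − 0.5175)/(0.9839 + 0.5175) = 0.3056.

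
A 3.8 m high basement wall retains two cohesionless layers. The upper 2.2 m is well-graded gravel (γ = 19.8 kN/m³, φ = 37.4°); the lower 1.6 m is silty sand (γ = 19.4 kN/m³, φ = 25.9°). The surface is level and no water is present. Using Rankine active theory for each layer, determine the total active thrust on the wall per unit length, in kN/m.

48.8 kN/m

K_a1 = tan²(45°−37.4°/2) = 0.2443; K_a2 = tan²(45°−25.9°/2) = 0.3920.
Layer 1: σ at base = K_a1 γ₁ h₁ = 10.64 kPa; P₁ = ½×10.64×2.2 = 11.70.
Layer 2: σ_v at top = γ₁h₁ = 43.56; σ_h top = K_a2×43.56 = 17.07; σ_h base = K_a2×(43.56+19.4×1.6) = 29.24.
P₂ = ½(17.07+29.24)×1.6 = 37.05. Total P_a = 11.70+37.05 = 48.76 kN/m.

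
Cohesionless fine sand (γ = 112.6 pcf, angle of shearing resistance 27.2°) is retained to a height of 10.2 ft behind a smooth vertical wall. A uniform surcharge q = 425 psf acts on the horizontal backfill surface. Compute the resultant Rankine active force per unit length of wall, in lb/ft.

3800 lb/ft

K_a = tan²(45° − φ/2) = 0.3726.
Soil triangle: ½ K_a γ H² = 0.5×0.3726×112.6×10.2² = 2182 lb/ft.
Surcharge rectangle: K_a q H = 0.3726×425×10.2 = 1615 lb/ft.
Total = 2182 + 1615 = 3798 lb/ft.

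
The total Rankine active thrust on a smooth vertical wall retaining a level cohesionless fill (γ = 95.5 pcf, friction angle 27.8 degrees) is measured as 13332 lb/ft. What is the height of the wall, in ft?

27.7 ft

K_a = 0.3639. P_a = ½ K_a γ H² ⇒ H = √(2P_a/(K_a γ)).
H = √(2×13332/(0.3639×95.5)) = 27.70 ft.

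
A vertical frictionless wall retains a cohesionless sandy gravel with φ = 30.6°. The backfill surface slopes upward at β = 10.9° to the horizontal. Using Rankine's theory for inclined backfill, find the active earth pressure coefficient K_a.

0.344

K_a = cos β · (cos β − √(cos²β − cos²φ)) / (cos β + √(cos²β − cos²φ)).
cos β = 0.9820, cos φ = 0.8607, √(cos²β − cos²φ) = 0.4726.
K_a = 0.9820 × (0.9820 − 0.4726)/(0.9820 + 0.4726) = 0.3438.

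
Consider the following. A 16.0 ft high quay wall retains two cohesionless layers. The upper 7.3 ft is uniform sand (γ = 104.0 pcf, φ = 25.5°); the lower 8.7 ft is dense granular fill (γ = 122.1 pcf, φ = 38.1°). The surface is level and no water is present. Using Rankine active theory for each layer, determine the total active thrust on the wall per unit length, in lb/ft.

K_a1 = tan²(45°−25.5°/2) = 0.3981; K_a2 = tan²(45°−38.1°/2) = 0.2368.
Layer 1: σ at base = K_a1 γ₁ h₁ = 302.2 psf; P₁ = ½×302.2×7.3 = 1103.
Layer 2: σ_v at top = γ₁h₁ = 759.2; σ_h top = K_a2×759.2 = 179.8; σ_h base = K_a2×(759.2+122.1×8.7) = 431.4.
P₂ = ½(179.8+431.4)×8.7 = 2659. Total P_a = 1103+2659 = 3762 lb/ft.

3760 lb/ft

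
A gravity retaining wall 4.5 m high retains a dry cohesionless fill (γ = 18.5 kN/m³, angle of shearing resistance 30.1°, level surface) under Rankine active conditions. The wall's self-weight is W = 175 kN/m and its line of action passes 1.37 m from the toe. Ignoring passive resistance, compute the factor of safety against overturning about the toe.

K_a = tan²(45° − 30.1°/2) = 0.3320.
P_a = ½K_aγH² = 0.5×0.3320×18.5×4.5² = 62.19 kN/m, acting at H/3 = 1.500 m above the base.
Overturning moment M_o = P_a × H/3 = 62.19 × 1.500 = 93.28.
Resisting moment M_r = W × 1.37 = 175 × 1.37 = 239.8.
FS_overturning = M_r/M_o = 239.8/93.28 = 2.570.

2.57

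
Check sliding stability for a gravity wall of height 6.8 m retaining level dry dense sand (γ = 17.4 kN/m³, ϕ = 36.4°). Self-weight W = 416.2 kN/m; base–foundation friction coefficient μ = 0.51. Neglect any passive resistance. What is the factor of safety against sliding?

2.07

K_a = tan²(45° − 36.4°/2) = 0.2552.
P_a = ½K_aγH² = 0.5×0.2552×17.4×6.8² = 102.6 kN/m, acting at H/3 = 2.267 m above the base.
FS_sliding = μW / P_a = 0.51×416.2 / 102.6 = 2.068.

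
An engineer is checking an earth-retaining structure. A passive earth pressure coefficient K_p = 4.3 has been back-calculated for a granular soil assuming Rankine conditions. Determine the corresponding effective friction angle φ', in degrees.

K_p = (1+sin φ)/(1−sin φ) ⇒ sin φ = (K_p − 1)/(K_p + 1) = 0.6226.
φ = arcsin(0.6226) = 38.51°.

38.5°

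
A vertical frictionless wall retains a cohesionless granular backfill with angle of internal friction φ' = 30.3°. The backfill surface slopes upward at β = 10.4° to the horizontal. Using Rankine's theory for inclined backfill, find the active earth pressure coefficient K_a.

K_a = cos β · (cos β − √(cos²β − cos²φ)) / (cos β + √(cos²β − cos²φ)).
cos β = 0.9836, cos φ = 0.8634, √(cos²β − cos²φ) = 0.4711.
K_a = 0.9836 × (0.9836 − 0.4711)/(0.9836 + 0.4711) = 0.3465.

0.346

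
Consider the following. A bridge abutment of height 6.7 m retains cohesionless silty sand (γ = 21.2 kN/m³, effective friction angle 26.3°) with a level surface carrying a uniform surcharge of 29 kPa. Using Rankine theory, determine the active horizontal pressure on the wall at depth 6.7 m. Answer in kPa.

66.0 kPa

K_a = (1 − sin φ)/(1 + sin φ) = 0.3859.
σ_v = γz + q = 21.2 × 6.7 + 29 = 171.0 kPa.
σ_h = K_a σ_v = 0.3859 × 171.0 = 66.01 kPa.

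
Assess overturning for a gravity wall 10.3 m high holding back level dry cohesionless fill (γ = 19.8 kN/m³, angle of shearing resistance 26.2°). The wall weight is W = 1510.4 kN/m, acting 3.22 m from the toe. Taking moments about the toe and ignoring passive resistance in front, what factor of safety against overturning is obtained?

3.48

K_a = tan²(45° − 26.2°/2) = 0.3874.
P_a = ½K_aγH² = 0.5×0.3874×19.8×10.3² = 406.9 kN/m, acting at H/3 = 3.433 m above the base.
Overturning moment M_o = P_a × H/3 = 406.9 × 3.433 = 1397.
Resisting moment M_r = W × 3.22 = 1510.4 × 3.22 = 4863.
FS_overturning = M_r/M_o = 4863/1397 = 3.481.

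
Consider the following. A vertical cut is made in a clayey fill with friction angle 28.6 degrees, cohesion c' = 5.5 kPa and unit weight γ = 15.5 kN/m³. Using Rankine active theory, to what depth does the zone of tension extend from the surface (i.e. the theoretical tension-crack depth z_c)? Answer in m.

K_a = tan²(45° − 28.6°/2) = 0.3525; √K_a = 0.5938.
The active pressure is zero where K_a γ z = 2c√K_a, so z_c = 2c/(γ√K_a) = 2×5.5/(15.5×0.5938) = 1.195 m.

1.20 m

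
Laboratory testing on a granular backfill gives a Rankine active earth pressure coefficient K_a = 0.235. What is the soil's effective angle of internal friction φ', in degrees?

K_a = tan²(45° − φ/2) ⇒ 45° − φ/2 = arctan(√0.235) = 25.86°.
φ = 2(45° − 25.86°) = 38.27°.

38.3°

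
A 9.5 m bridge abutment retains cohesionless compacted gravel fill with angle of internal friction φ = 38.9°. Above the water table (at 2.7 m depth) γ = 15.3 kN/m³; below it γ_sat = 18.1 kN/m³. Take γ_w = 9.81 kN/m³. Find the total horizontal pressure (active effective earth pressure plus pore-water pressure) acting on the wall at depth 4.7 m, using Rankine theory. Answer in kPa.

K_a = (1 − sin φ)/(1 + sin φ) = 0.2285.
γ' = 18.1 − 9.81 = 8.290 kN/m³.
Effective vertical stress at 4.7 m: σ'_v = 15.3×2.7 + 8.290×2.00 = 57.89 kPa.
σ'_h = K_a σ'_v = 0.2285 × 57.89 = 13.23 kPa; u = γ_w × 2.00 = 19.62 kPa.
Total σ_h = 13.23 + 19.62 = 32.85 kPa.

32.8 kPa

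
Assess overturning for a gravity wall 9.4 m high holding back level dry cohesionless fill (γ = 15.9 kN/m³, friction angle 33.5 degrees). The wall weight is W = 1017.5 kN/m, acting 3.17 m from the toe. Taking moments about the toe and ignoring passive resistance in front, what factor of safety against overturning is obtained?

5.08

K_a = tan²(45° − 33.5°/2) = 0.2887.
P_a = ½K_aγH² = 0.5×0.2887×15.9×9.4² = 202.8 kN/m, acting at H/3 = 3.133 m above the base.
Overturning moment M_o = P_a × H/3 = 202.8 × 3.133 = 635.5.
Resisting moment M_r = W × 3.17 = 1017.5 × 3.17 = 3225.
FS_overturning = M_r/M_o = 3225/635.5 = 5.076.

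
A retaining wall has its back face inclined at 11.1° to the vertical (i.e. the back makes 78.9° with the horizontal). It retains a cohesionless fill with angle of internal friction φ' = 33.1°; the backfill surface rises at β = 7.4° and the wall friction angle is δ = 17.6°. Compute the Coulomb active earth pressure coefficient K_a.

0.388

K_a = sin²(α+φ) / [sin²α · sin(α−δ) · (1 + √{sin(φ+δ)sin(φ−β) / (sin(α−δ)sin(α+β))})²].
With α = 78.9°, φ = 33.1°, δ = 17.6°, β = 7.4°: K_a = 0.3882.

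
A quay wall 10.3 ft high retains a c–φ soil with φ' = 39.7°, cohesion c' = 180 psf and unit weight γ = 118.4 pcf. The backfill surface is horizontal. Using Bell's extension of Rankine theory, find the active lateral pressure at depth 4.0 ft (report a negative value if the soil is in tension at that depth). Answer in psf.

-64.6 psf

K_a = (1 − sin φ)/(1 + sin φ) = 0.2204.
σ_a = K_a γ z − 2c√K_a = 0.2204×118.4×4.0 − 2×180×0.4695 = -64.62 psf.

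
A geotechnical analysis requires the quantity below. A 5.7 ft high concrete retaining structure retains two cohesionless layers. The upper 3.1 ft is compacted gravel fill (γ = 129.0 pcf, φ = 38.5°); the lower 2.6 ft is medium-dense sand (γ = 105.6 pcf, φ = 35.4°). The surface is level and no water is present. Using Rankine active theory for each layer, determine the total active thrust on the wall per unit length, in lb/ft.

K_a1 = tan²(45°−38.5°/2) = 0.2327; K_a2 = tan²(45°−35.4°/2) = 0.2664.
Layer 1: σ at base = K_a1 γ₁ h₁ = 93.04 psf; P₁ = ½×93.04×3.1 = 144.2.
Layer 2: σ_v at top = γ₁h₁ = 399.9; σ_h top = K_a2×399.9 = 106.5; σ_h base = K_a2×(399.9+105.6×2.6) = 179.7.
P₂ = ½(106.5+179.7)×2.6 = 372.1. Total P_a = 144.2+372.1 = 516.3 lb/ft.

516 lb/ft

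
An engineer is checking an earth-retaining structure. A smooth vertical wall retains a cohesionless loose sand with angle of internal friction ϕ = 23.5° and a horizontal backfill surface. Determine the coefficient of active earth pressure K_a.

0.430

K_a = tan²(45° − φ/2) = tan²(33.25°) = 0.4298.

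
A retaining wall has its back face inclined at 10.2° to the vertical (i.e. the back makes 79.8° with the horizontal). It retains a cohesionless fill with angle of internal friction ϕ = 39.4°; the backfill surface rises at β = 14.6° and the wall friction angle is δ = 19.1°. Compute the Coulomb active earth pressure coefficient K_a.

0.335

K_a = sin²(α+φ) / [sin²α · sin(α−δ) · (1 + √{sin(φ+δ)sin(φ−β) / (sin(α−δ)sin(α+β))})²].
With α = 79.8°, φ = 39.4°, δ = 19.1°, β = 14.6°: K_a = 0.3348.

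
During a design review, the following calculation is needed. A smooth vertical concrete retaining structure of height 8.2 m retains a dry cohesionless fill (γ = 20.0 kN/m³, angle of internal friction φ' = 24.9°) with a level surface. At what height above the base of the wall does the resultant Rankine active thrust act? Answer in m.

K_a = 0.4074.
The pressure distribution is triangular, so the resultant acts at H/3 above the base = 8.2/3 = 2.733 m.

2.73 m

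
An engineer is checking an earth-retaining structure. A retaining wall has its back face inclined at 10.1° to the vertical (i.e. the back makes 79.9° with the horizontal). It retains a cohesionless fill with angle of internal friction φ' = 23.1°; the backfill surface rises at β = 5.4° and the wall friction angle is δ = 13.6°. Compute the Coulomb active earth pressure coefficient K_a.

0.511

K_a = sin²(α+φ) / [sin²α · sin(α−δ) · (1 + √{sin(φ+δ)sin(φ−β) / (sin(α−δ)sin(α+β))})²].
With α = 79.9°, φ = 23.1°, δ = 13.6°, β = 5.4°: K_a = 0.5115.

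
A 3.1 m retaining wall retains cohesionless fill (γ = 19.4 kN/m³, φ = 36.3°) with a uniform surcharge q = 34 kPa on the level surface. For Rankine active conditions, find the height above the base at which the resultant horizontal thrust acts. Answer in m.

K_a = 0.2563.
Triangular part P₁ = ½K_aγH² = 23.89 at H/3 = 1.033 m; rectangular part P₂ = K_a q H = 27.01 at H/2 = 1.550 m.
ȳ = (P₁·1.033 + P₂·1.550)/(P₁+P₂) = 1.308 m.

1.31 m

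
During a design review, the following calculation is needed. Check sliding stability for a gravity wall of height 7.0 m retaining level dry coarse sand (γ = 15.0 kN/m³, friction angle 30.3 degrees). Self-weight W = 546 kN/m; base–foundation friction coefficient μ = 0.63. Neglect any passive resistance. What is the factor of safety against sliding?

K_a = tan²(45° − 30.3°/2) = 0.3293.
P_a = ½K_aγH² = 0.5×0.3293×15.0×7.0² = 121.0 kN/m, acting at H/3 = 2.333 m above the base.
FS_sliding = μW / P_a = 0.63×546 / 121.0 = 2.842.

2.84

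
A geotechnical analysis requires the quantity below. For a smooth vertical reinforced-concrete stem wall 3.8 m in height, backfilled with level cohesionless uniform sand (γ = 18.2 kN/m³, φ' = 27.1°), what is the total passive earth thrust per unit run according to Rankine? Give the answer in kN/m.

351 kN/m

K_p = tan²(45° + φ/2) = 2.673.
P_p = ½ K_p γ H² = 0.5 × 2.673 × 18.2 × 3.8² = 351.3 kN/m.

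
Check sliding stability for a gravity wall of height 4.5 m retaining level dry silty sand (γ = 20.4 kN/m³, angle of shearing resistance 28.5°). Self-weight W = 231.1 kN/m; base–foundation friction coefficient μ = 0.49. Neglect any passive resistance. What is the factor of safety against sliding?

1.55

K_a = tan²(45° − 28.5°/2) = 0.3540.
P_a = ½K_aγH² = 0.5×0.3540×20.4×4.5² = 73.11 kN/m, acting at H/3 = 1.500 m above the base.
FS_sliding = μW / P_a = 0.49×231.1 / 73.11 = 1.549.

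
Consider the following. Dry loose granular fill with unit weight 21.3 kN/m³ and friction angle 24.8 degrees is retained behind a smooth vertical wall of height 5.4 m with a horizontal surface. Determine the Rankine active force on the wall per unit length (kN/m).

K_a = tan²(45° − φ/2) = 0.4090.
P_a = ½ K_a γ H² = 0.5 × 0.4090 × 21.3 × 5.4² = 127.0 kN/m.

127 kN/m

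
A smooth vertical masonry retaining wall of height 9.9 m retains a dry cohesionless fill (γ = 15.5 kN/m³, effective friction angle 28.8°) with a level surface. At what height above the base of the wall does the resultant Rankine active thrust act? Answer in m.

3.30 m

K_a = 0.3498.
The pressure distribution is triangular, so the resultant acts at H/3 above the base = 9.9/3 = 3.300 m.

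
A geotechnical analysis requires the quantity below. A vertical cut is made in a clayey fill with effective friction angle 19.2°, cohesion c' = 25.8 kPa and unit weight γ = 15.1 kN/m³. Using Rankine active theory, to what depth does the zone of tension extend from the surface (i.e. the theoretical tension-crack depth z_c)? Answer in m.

4.81 m

K_a = tan²(45° − 19.2°/2) = 0.5050; √K_a = 0.7107.
The active pressure is zero where K_a γ z = 2c√K_a, so z_c = 2c/(γ√K_a) = 2×25.8/(15.1×0.7107) = 4.808 m.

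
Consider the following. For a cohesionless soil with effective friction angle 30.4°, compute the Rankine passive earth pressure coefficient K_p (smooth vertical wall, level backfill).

K_p = (1 + sin φ)/(1 − sin φ) = tan²(45° + 30.4°/2) = 3.049.

3.05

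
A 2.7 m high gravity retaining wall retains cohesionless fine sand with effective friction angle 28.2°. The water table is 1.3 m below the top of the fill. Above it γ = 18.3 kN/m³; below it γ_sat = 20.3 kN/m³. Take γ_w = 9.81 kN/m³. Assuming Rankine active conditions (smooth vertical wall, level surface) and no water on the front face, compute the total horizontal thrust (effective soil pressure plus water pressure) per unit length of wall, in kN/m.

30.8 kN/m

K_a = tan²(45° − φ/2) = 0.3582.
γ' = 20.3 − 9.81 = 10.49 kN/m³. Depth below WT = 1.4 m.
σ'_h at WT = K_a γ d_w = 8.521 kPa; at base = 8.521 + K_a γ' × 1.4 = 13.78 kPa.
P₁ (0–1.3 m) = ½×8.521×1.3 = 5.539. P₂ (1.3–2.7 m) = ½(8.521+13.78)×1.4 = 15.61.
P_w = ½ γ_w h₂² = 0.5×9.81×1.4² = 9.614. Total = 5.539+15.61+9.614 = 30.76 kN/m.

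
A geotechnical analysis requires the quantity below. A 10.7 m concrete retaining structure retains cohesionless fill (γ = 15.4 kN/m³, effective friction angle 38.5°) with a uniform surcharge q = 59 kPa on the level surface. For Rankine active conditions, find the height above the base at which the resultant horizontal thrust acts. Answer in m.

K_a = 0.2327.
Triangular part P₁ = ½K_aγH² = 205.1 at H/3 = 3.567 m; rectangular part P₂ = K_a q H = 146.9 at H/2 = 5.350 m.
ȳ = (P₁·3.567 + P₂·5.350)/(P₁+P₂) = 4.311 m.

4.31 m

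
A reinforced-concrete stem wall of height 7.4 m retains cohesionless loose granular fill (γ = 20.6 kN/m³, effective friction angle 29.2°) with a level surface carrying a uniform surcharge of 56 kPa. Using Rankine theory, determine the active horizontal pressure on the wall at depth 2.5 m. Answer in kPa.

K_a = (1 − sin φ)/(1 + sin φ) = 0.3442.
σ_v = γz + q = 20.6 × 2.5 + 56 = 107.5 kPa.
σ_h = K_a σ_v = 0.3442 × 107.5 = 37.00 kPa.

37.0 kPa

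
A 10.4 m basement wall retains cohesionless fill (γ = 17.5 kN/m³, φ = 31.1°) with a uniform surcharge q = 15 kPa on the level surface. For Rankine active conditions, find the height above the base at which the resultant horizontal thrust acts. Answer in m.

3.71 m

K_a = 0.3188.
Triangular part P₁ = ½K_aγH² = 301.7 at H/3 = 3.467 m; rectangular part P₂ = K_a q H = 49.73 at H/2 = 5.200 m.
ȳ = (P₁·3.467 + P₂·5.200)/(P₁+P₂) = 3.712 m.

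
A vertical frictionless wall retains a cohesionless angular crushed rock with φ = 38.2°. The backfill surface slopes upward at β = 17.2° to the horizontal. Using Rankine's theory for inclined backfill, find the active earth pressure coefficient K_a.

K_a = cos β · (cos β − √(cos²β − cos²φ)) / (cos β + √(cos²β − cos²φ)).
cos β = 0.9553, cos φ = 0.7859, √(cos²β − cos²φ) = 0.5431.
K_a = 0.9553 × (0.9553 − 0.5431)/(0.9553 + 0.5431) = 0.2628.

0.263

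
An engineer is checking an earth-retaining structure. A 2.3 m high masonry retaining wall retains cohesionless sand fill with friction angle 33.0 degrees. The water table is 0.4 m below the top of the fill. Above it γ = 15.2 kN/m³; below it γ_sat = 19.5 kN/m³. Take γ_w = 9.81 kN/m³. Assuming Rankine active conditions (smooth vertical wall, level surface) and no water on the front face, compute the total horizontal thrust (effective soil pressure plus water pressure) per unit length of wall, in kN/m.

K_a = tan²(45° − φ/2) = 0.2948.
γ' = 19.5 − 9.81 = 9.690 kN/m³. Depth below WT = 1.9 m.
σ'_h at WT = K_a γ d_w = 1.792 kPa; at base = 1.792 + K_a γ' × 1.9 = 7.220 kPa.
P₁ (0–0.4 m) = ½×1.792×0.4 = 0.3585. P₂ (0.4–2.3 m) = ½(1.792+7.220)×1.9 = 8.562.
P_w = ½ γ_w h₂² = 0.5×9.81×1.9² = 17.71. Total = 0.3585+8.562+17.71 = 26.63 kN/m.

26.6 kN/m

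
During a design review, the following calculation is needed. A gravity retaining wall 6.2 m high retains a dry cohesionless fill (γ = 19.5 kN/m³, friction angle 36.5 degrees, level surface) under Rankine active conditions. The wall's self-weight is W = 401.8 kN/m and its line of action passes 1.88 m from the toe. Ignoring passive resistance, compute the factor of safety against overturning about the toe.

K_a = tan²(45° − 36.5°/2) = 0.2541.
P_a = ½K_aγH² = 0.5×0.2541×19.5×6.2² = 95.22 kN/m, acting at H/3 = 2.067 m above the base.
Overturning moment M_o = P_a × H/3 = 95.22 × 2.067 = 196.8.
Resisting moment M_r = W × 1.88 = 401.8 × 1.88 = 755.4.
FS_overturning = M_r/M_o = 755.4/196.8 = 3.839.

3.84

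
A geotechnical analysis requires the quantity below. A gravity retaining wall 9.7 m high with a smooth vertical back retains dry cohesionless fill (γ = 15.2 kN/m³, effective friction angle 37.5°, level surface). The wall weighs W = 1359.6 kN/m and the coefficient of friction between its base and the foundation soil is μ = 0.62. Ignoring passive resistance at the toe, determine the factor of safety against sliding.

4.85

K_a = tan²(45° − 37.5°/2) = 0.2432.
P_a = ½K_aγH² = 0.5×0.2432×15.2×9.7² = 173.9 kN/m, acting at H/3 = 3.233 m above the base.
FS_sliding = μW / P_a = 0.62×1359.6 / 173.9 = 4.847.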